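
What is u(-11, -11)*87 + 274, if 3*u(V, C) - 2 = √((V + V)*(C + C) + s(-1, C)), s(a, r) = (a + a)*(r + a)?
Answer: 332 + 58*√127 ≈ 985.63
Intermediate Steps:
s(a, r) = 2*a*(a + r) (s(a, r) = (2*a)*(a + r) = 2*a*(a + r))
u(V, C) = ⅔ + √(2 - 2*C + 4*C*V)/3 (u(V, C) = ⅔ + √((V + V)*(C + C) + 2*(-1)*(-1 + C))/3 = ⅔ + √((2*V)*(2*C) + (2 - 2*C))/3 = ⅔ + √(4*C*V + (2 - 2*C))/3 = ⅔ + √(2 - 2*C + 4*C*V)/3)
u(-11, -11)*87 + 274 = (⅔ + √(2 - 2*(-11) + 4*(-11)*(-11))/3)*87 + 274 = (⅔ + √(2 + 22 + 484)/3)*87 + 274 = (⅔ + √508/3)*87 + 274 = (⅔ + (2*√127)/3)*87 + 274 = (⅔ + 2*√127/3)*87 + 274 = (58 + 58*√127) + 274 = 332 + 58*√127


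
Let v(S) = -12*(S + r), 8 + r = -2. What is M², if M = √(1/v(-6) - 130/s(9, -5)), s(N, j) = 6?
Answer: -4159/192 ≈ -21.661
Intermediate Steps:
r = -10 (r = -8 - 2 = -10)
v(S) = 120 - 12*S (v(S) = -12*(S - 10) = -12*(-10 + S) = 120 - 12*S)
M = I*√12477/24 (M = √(1/(120 - 12*(-6)) - 130/6) = √(1/(120 + 72) - 130*⅙) = √(1/192 - 65/3) = √(-4159/192) = I*√12477/24 ≈ 4.6542*I)
M² = (I*√12477/24)² = -4159/192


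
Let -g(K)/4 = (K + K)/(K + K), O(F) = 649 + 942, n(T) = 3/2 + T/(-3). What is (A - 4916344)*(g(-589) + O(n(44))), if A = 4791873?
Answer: -197535477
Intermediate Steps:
n(T) = 3/2 - T/3 (n(T) = 3*(½) + T*(-⅓) = 3/2 - T/3)
O(F) = 1591
g(K) = -4 (g(K) = -4*(K + K)/(K + K) = -4*2*K/(2*K) = -4*2*K*1/(2*K) = -4*1 = -4)
(A - 4916344)*(g(-589) + O(n(44))) = (4791873 - 4916344)*(-4 + 1591) = -124471*1587 = -197535477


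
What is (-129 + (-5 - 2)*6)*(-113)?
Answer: 19323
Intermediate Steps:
(-129 + (-5 - 2)*6)*(-113) = (-129 - 7*6)*(-113) = (-129 - 42)*(-113) = -171*(-113) = 19323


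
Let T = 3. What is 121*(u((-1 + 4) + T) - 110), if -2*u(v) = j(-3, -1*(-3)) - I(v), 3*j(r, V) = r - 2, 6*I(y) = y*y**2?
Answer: -66187/6 ≈ -11031.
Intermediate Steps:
I(y) = y**3/6 (I(y) = (y*y**2)/6 = y**3/6)
j(r, V) = -2/3 + r/3 (j(r, V) = (r - 2)/3 = (-2 + r)/3 = -2/3 + r/3)
u(v) = 5/6 + v**3/12 (u(v) = -((-2/3 + (1/3)*(-3)) - v**3/6)/2 = -((-2/3 - 1) - v**3/6)/2 = -(-5/3 - v**3/6)/2 = 5/6 + v**3/12)
121*(u((-1 + 4) + T) - 110) = 121*((5/6 + ((-1 + 4) + 3)**3/12) - 110) = 121*((5/6 + (3 + 3)**3/12) - 110) = 121*((5/6 + (1/12)*6**3) - 110) = 121*((5/6 + (1/12)*216) - 110) = 121*((5/6 + 18) - 110) = 121*(113/6 - 110) = 121*(-547/6) = -66187/6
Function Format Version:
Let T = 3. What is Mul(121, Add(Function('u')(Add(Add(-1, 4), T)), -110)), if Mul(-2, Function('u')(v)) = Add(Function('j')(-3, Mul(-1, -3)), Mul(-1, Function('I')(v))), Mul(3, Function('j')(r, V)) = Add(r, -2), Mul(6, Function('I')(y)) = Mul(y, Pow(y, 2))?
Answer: Rational(-66187, 6) ≈ -11031.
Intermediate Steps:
Function('I')(y) = Mul(Rational(1, 6), Pow(y, 3)) (Function('I')(y) = Mul(Rational(1, 6), Mul(y, Pow(y, 2))) = Mul(Rational(1, 6), Pow(y, 3)))
Function('j')(r, V) = Add(Rational(-2, 3), Mul(Rational(1, 3), r)) (Function('j')(r, V) = Mul(Rational(1, 3), Add(r, -2)) = Mul(Rational(1, 3), Add(-2, r)) = Add(Rational(-2, 3), Mul(Rational(1, 3), r)))
Function('u')(v) = Add(Rational(5, 6), Mul(Rational(1, 12), Pow(v, 3))) (Function('u')(v) = Mul(Rational(-1, 2), Add(Add(Rational(-2, 3), Mul(Rational(1, 3), -3)), Mul(-1, Mul(Rational(1, 6), Pow(v, 3))))) = Mul(Rational(-1, 2), Add(Add(Rational(-2, 3), -1), Mul(Rational(-1, 6), Pow(v, 3)))) = Mul(Rational(-1, 2), Add(Rational(-5, 3), Mul(Rational(-1, 6), Pow(v, 3)))) = Add(Rational(5, 6), Mul(Rational(1, 12), Pow(v, 3))))
Mul(121, Add(Function('u')(Add(Add(-1, 4), T)), -110)) = Mul(121, Add(Add(Rational(5, 6), Mul(Rational(1, 12), Pow(Add(Add(-1, 4), 3), 3))), -110)) = Mul(121, Add(Add(Rational(5, 6), Mul(Rational(1, 12), Pow(Add(3, 3), 3))), -110)) = Mul(121, Add(Add(Rational(5, 6), Mul(Rational(1, 12), Pow(6, 3))), -110)) = Mul(121, Add(Add(Rational(5, 6), Mul(Rational(1, 12), 216)), -110)) = Mul(121, Add(Add(Rational(5, 6), 18), -110)) = Mul(121, Add(Rational(113, 6), -110)) = Mul(121, Rational(-547, 6)) = Rational(-66187, 6)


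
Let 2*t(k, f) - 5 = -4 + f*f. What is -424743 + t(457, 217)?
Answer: -401198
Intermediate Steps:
t(k, f) = ½ + f²/2 (t(k, f) = 5/2 + (-4 + f*f)/2 = 5/2 + (-4 + f²)/2 = 5/2 + (-2 + f²/2) = ½ + f²/2)
-424743 + t(457, 217) = -424743 + (½ + (½)*217²) = -424743 + (½ + (½)*47089) = -424743 + (½ + 47089/2) = -424743 + 23545 = -401198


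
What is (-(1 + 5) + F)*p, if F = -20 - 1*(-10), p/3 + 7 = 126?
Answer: -5712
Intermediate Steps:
p = 357 (p = -21 + 3*126 = -21 + 378 = 357)
F = -10 (F = -20 + 10 = -10)
(-(1 + 5) + F)*p = (-(1 + 5) - 10)*357 = (-1*6 - 10)*357 = (-6 - 10)*357 = -16*357 = -5712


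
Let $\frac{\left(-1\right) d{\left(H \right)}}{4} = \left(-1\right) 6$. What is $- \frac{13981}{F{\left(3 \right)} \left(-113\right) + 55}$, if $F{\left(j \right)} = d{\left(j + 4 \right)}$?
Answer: $\frac{13981}{2657} \approx 5.2619$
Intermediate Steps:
$d{\left(H \right)} = 24$ ($d{\left(H \right)} = - 4 \left(\left(-1\right) 6\right) = \left(-4\right) \left(-6\right) = 24$)
$F{\left(j \right)} = 24$
$- \frac{13981}{F{\left(3 \right)} \left(-113\right) + 55} = - \frac{13981}{24 \left(-113\right) + 55} = - \frac{13981}{-2712 + 55} = - \frac{13981}{-2657} = \left(-13981\right) \left(- \frac{1}{2657}\right) = \frac{13981}{2657}$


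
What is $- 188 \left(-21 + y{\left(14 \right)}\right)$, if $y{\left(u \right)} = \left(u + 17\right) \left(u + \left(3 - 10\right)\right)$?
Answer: $-36848$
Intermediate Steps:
$y{\left(u \right)} = \left(-7 + u\right) \left(17 + u\right)$ ($y{\left(u \right)} = \left(17 + u\right) \left(u + \left(3 - 10\right)\right) = \left(17 + u\right) \left(u - 7\right) = \left(17 + u\right) \left(-7 + u\right) = \left(-7 + u\right) \left(17 + u\right)$)
$- 188 \left(-21 + y{\left(14 \right)}\right) = - 188 \left(-21 + \left(-119 + 14^{2} + 10 \cdot 14\right)\right) = - 188 \left(-21 + \left(-119 + 196 + 140\right)\right) = - 188 \left(-21 + 217\right) = \left(-188\right) 196 = -36848$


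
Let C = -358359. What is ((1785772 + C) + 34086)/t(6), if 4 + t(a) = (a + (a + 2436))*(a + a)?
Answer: 1461499/29372 ≈ 49.758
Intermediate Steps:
t(a) = -4 + 2*a*(2436 + 2*a) (t(a) = -4 + (a + (a + 2436))*(a + a) = -4 + (a + (2436 + a))*(2*a) = -4 + (2436 + 2*a)*(2*a) = -4 + 2*a*(2436 + 2*a))
((1785772 + C) + 34086)/t(6) = ((1785772 - 358359) + 34086)/(-4 + 4*6² + 4872*6) = (1427413 + 34086)/(-4 + 4*36 + 29232) = 1461499/(-4 + 144 + 29232) = 1461499/29372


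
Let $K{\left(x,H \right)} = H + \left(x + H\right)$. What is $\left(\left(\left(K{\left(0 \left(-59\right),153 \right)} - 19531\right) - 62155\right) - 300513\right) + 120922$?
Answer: $-260971$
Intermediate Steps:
$K{\left(x,H \right)} = x + 2 H$ ($K{\left(x,H \right)} = H + \left(H + x\right) = x + 2 H$)
$\left(\left(\left(K{\left(0 \left(-59\right),153 \right)} - 19531\right) - 62155\right) - 300513\right) + 120922 = \left(\left(\left(\left(0 \left(-59\right) + 2 \cdot 153\right) - 19531\right) - 62155\right) - 300513\right) + 120922 = \left(\left(\left(\left(0 + 306\right) - 19531\right) - 62155\right) - 300513\right) + 120922 = \left(\left(\left(306 - 19531\right) - 62155\right) - 300513\right) + 120922 = \left(\left(-19225 - 62155\right) - 300513\right) + 120922 = \left(-81380 - 300513\right) + 120922 = -381893 + 120922 = -260971$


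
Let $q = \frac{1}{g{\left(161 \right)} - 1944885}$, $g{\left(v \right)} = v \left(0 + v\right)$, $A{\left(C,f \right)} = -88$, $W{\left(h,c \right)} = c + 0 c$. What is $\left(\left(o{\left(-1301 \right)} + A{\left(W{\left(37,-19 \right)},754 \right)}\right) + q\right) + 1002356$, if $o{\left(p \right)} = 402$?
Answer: $\frac{1924087633879}{1918964} \approx 1.0027 \cdot 10^{6}$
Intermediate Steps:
$W{\left(h,c \right)} = c$ ($W{\left(h,c \right)} = c + 0 = c$)
$g{\left(v \right)} = v^{2}$ ($g{\left(v \right)} = v v = v^{2}$)
$q = - \frac{1}{1918964}$ ($q = \frac{1}{161^{2} - 1944885} = \frac{1}{25921 - 1944885} = \frac{1}{-1918964} = - \frac{1}{1918964} \approx -5.2111 \cdot 10^{-7}$)
$\left(\left(o{\left(-1301 \right)} + A{\left(W{\left(37,-19 \right)},754 \right)}\right) + q\right) + 1002356 = \left(\left(402 - 88\right) - \frac{1}{1918964}\right) + 1002356 = \left(314 - \frac{1}{1918964}\right) + 1002356 = \frac{602554695}{1918964} + 1002356 = \frac{1924087633879}{1918964}$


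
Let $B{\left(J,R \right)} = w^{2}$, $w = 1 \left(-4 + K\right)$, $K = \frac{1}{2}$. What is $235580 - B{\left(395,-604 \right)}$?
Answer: $\frac{942271}{4} \approx 2.3557 \cdot 10^{5}$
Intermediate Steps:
$K = \frac{1}{2} \approx 0.5$
$w = - \frac{7}{2}$ ($w = 1 \left(-4 + \frac{1}{2}\right) = 1 \left(- \frac{7}{2}\right) = - \frac{7}{2} \approx -3.5$)
$B{\left(J,R \right)} = \frac{49}{4}$ ($B{\left(J,R \right)} = \left(- \frac{7}{2}\right)^{2} = \frac{49}{4}$)
$235580 - B{\left(395,-604 \right)} = 235580 - \frac{49}{4} = \frac{942271}{4}$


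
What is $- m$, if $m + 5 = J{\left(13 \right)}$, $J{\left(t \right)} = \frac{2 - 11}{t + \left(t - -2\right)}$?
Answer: $\frac{149}{28} \approx 5.3214$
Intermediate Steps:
$J{\left(t \right)} = - \frac{9}{2 + 2 t}$ ($J{\left(t \right)} = - \frac{9}{t + \left(t + 2\right)} = - \frac{9}{t + \left(2 + t\right)} = - \frac{9}{2 + 2 t}$)
$m = - \frac{149}{28}$ ($m = -5 - \frac{9}{2 + 2 \cdot 13} = -5 - \frac{9}{2 + 26} = -5 - \frac{9}{28} = - \frac{149}{28} \approx -5.3214$)
$- m = \left(-1\right) \left(- \frac{149}{28}\right) = \frac{149}{28}$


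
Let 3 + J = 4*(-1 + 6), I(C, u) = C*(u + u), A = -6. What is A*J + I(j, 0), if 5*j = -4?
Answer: -102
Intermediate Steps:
j = -⅘ (j = (⅕)*(-4) = -⅘ ≈ -0.80000)
I(C, u) = 2*C*u (I(C, u) = C*(2*u) = 2*C*u)
J = 17 (J = -3 + 4*(-1 + 6) = -3 + 4*5 = -3 + 20 = 17)
A*J + I(j, 0) = -6*17 + 2*(-⅘)*0 = -102 + 0 = -102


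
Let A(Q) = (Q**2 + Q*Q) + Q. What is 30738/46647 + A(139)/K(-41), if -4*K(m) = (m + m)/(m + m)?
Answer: -2412012830/15549 ≈ -1.5512e+5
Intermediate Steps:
A(Q) = Q + 2*Q**2 (A(Q) = (Q**2 + Q**2) + Q = 2*Q**2 + Q = Q + 2*Q**2)
K(m) = -1/4 (K(m) = -(m + m)/(4*(m + m)) = -2*m/(4*(2*m)) = -2*m*1/(2*m)/4 = -1/4*1 = -1/4)
30738/46647 + A(139)/K(-41) = 30738/46647 + (139*(1 + 2*139))/(-1/4) = 30738*(1/46647) + (139*(1 + 278))*(-4) = 10246/15549 + (139*279)*(-4) = 10246/15549 + 38781*(-4) = 10246/15549 - 155124 = -2412012830/15549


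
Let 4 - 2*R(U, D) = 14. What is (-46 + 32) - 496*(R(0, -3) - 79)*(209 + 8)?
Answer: 9041074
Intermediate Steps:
R(U, D) = -5 (R(U, D) = 2 - 1/2*14 = 2 - 7 = -5)
(-46 + 32) - 496*(R(0, -3) - 79)*(209 + 8) = (-46 + 32) - 496*(-5 - 79)*(209 + 8) = -14 - (-41664)*217 = -14 - 496*(-18228) = -14 + 9041088 = 9041074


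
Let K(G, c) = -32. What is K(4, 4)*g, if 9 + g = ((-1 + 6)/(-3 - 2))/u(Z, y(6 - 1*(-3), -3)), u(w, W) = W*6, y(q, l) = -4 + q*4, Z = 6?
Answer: 1729/6 ≈ 288.17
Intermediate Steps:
y(q, l) = -4 + 4*q
u(w, W) = 6*W
g = -1729/192 (g = -9 + ((-1 + 6)/(-3 - 2))/((6*(-4 + 4*(6 - 1*(-3))))) = -9 + (5/(-5))/((6*(-4 + 4*(6 + 3)))) = -9 + (5*(-⅕))/((6*(-4 + 4*9))) = -9 - 1/(6*(-4 + 36)) = -9 - 1/(6*32) = -9 - 1/192 = -1729/192 ≈ -9.0052)
K(4, 4)*g = -32*(-1729/192) = 1729/6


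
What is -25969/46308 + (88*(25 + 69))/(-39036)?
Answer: -116398805/150639924 ≈ -0.77270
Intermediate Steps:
-25969/46308 + (88*(25 + 69))/(-39036) = -25969*1/46308 + (88*94)*(-1/39036) = -25969/46308 + 8272*(-1/39036) = -25969/46308 - 2068/9759 = -116398805/150639924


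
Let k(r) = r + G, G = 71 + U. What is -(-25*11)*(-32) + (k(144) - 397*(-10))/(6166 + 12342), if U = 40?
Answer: -162866175/18508 ≈ -8799.8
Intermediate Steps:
G = 111 (G = 71 + 40 = 111)
k(r) = 111 + r (k(r) = r + 111 = 111 + r)
-(-25*11)*(-32) + (k(144) - 397*(-10))/(6166 + 12342) = -(-25*11)*(-32) + ((111 + 144) - 397*(-10))/(6166 + 12342) = -(-275)*(-32) + (255 + 3970)/18508 = -1*8800 + 4225*(1/18508) = -8800 + 4225/18508 = -162866175/18508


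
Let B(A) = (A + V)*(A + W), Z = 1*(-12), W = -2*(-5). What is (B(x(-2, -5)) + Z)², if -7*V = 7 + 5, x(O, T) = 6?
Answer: 156816/49 ≈ 3200.3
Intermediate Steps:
V = -12/7 (V = -(7 + 5)/7 = -⅐*12 = -12/7 ≈ -1.7143)
W = 10
Z = -12
B(A) = (10 + A)*(-12/7 + A) (B(A) = (A - 12/7)*(A + 10) = (-12/7 + A)*(10 + A) = (10 + A)*(-12/7 + A))
(B(x(-2, -5)) + Z)² = ((-120/7 + 6² + (58/7)*6) - 12)² = ((-120/7 + 36 + 348/7) - 12)² = (480/7 - 12)² = (396/7)² = 156816/49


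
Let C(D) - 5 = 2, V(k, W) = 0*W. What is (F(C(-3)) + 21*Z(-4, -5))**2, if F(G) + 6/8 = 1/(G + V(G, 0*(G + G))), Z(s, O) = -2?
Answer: 1423249/784 ≈ 1815.4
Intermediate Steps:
V(k, W) = 0
C(D) = 7 (C(D) = 5 + 2 = 7)
F(G) = -3/4 + 1/G (F(G) = -3/4 + 1/(G + 0) = -3/4 + 1/G)
(F(C(-3)) + 21*Z(-4, -5))**2 = ((-3/4 + 1/7) + 21*(-2))**2 = ((-3/4 + 1/7) - 42)**2 = (-17/28 - 42)**2 = (-1193/28)**2 = 1423249/784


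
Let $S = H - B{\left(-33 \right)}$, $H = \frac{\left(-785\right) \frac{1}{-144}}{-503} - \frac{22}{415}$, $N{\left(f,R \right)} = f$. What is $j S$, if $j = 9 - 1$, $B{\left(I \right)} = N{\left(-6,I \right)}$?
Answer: $\frac{178436401}{3757410} \approx 47.489$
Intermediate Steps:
$B{\left(I \right)} = -6$
$j = 8$
$H = - \frac{1919279}{30059280}$ ($H = \left(-785\right) \left(- \frac{1}{144}\right) \left(- \frac{1}{503}\right) - \frac{22}{415} = \frac{785}{144} \left(- \frac{1}{503}\right) - \frac{22}{415} = - \frac{785}{72432} - \frac{22}{415} = - \frac{1919279}{30059280} \approx -0.06385$)
$S = \frac{178436401}{30059280}$ ($S = - \frac{1919279}{30059280} - -6 = - \frac{1919279}{30059280} + 6 = \frac{178436401}{30059280} \approx 5.9361$)
$j S = 8 \cdot \frac{178436401}{30059280} = \frac{178436401}{3757410}$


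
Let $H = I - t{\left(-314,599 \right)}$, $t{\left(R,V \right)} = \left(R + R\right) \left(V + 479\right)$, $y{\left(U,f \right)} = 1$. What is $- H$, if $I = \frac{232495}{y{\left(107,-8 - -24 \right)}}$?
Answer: $-909479$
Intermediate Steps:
$t{\left(R,V \right)} = 2 R \left(479 + V\right)$
$I = 232495$ ($I = \frac{232495}{1} = 232495 \cdot 1 = 232495$)
$H = 909479$ ($H = 232495 - 2 \left(-314\right) \left(479 + 599\right) = 232495 - 2 \left(-314\right) 1078 = 232495 - -676984 = 232495 + 676984 = 909479$)
$- H = \left(-1\right) 909479 = -909479$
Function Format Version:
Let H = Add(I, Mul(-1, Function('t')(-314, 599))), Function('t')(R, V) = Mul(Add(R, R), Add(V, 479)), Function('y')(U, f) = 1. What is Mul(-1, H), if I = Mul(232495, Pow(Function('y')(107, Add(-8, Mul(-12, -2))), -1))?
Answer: -909479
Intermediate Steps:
Function('t')(R, V) = Mul(2, R, Add(479, V)) (Function('t')(R, V) = Mul(Mul(2, R), Add(479, V)) = Mul(2, R, Add(479, V)))
I = 232495 (I = Mul(232495, Pow(1, -1)) = Mul(232495, 1) = 232495)
H = 909479 (H = Add(232495, Mul(-1, Mul(2, -314, Add(479, 599)))) = Add(232495, Mul(-1, Mul(2, -314, 1078))) = Add(232495, Mul(-1, -676984)) = Add(232495, 676984) = 909479)
Mul(-1, H) = Mul(-1, 909479) = -909479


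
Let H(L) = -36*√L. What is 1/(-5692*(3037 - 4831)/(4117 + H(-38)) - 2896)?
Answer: -898548767/417733638728 - 11487879*I*√38/104433409682 ≈ -0.002151 - 0.0006781*I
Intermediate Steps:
1/(-5692*(3037 - 4831)/(4117 + H(-38)) - 2896) = 1/(-5692*(3037 - 4831)/(4117 - 36*I*√38) - 2896) = 1/(-5692*(-1794/(4117 - 36*I*√38)) - 2896) = 1/(-5692/(-179/78 + 6*I*√38/299) - 2896) = 1/(-2896 - 5692/(-179/78 + 6*I*√38/299))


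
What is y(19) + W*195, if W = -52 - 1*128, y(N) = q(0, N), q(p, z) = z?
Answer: -35081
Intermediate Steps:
y(N) = N
W = -180 (W = -52 - 128 = -180)
y(19) + W*195 = 19 - 180*195 = 19 - 35100 = -35081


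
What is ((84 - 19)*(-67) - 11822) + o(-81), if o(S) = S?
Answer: -16258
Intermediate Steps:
((84 - 19)*(-67) - 11822) + o(-81) = ((84 - 19)*(-67) - 11822) - 81 = (65*(-67) - 11822) - 81 = (-4355 - 11822) - 81 = -16177 - 81 = -16258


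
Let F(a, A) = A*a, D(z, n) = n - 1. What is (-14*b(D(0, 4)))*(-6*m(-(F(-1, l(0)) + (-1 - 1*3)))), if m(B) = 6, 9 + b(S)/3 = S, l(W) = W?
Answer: -9072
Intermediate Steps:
D(z, n) = -1 + n
b(S) = -27 + 3*S
(-14*b(D(0, 4)))*(-6*m(-(F(-1, l(0)) + (-1 - 1*3)))) = (-14*(-27 + 3*(-1 + 4)))*(-6*6) = -14*(-27 + 3*3)*(-36) = -14*(-27 + 9)*(-36) = -14*(-18)*(-36) = 252*(-36) = -9072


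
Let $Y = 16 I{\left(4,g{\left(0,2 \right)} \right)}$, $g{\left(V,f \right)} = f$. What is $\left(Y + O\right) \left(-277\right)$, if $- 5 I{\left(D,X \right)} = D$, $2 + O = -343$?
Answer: $\frac{495553}{5} \approx 99111.0$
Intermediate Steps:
$O = -345$ ($O = -2 - 343 = -345$)
$I{\left(D,X \right)} = - \frac{D}{5}$
$Y = - \frac{64}{5}$ ($Y = 16 \left(\left(- \frac{1}{5}\right) 4\right) = 16 \left(- \frac{4}{5}\right) = - \frac{64}{5} \approx -12.8$)
$\left(Y + O\right) \left(-277\right) = \left(- \frac{64}{5} - 345\right) \left(-277\right) = \left(- \frac{1789}{5}\right) \left(-277\right) = \frac{495553}{5}$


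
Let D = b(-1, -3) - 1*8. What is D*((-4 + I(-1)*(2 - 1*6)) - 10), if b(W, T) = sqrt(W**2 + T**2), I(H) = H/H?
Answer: 144 - 18*sqrt(10) ≈ 87.079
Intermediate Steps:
I(H) = 1
b(W, T) = sqrt(T**2 + W**2)
D = -8 + sqrt(10) (D = sqrt((-3)**2 + (-1)**2) - 1*8 = sqrt(9 + 1) - 8 = sqrt(10) - 8 = -8 + sqrt(10) ≈ -4.8377)
D*((-4 + I(-1)*(2 - 1*6)) - 10) = (-8 + sqrt(10))*((-4 + 1*(2 - 1*6)) - 10) = (-8 + sqrt(10))*((-4 + 1*(2 - 6)) - 10) = (-8 + sqrt(10))*((-4 + 1*(-4)) - 10) = (-8 + sqrt(10))*((-4 - 4) - 10) = (-8 + sqrt(10))*(-8 - 10) = (-8 + sqrt(10))*(-18) = 144 - 18*sqrt(10)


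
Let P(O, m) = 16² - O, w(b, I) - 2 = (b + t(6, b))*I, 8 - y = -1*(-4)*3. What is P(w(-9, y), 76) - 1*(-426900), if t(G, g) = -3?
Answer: 427106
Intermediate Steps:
y = -4 (y = 8 - (-1*(-4))*3 = 8 - 4*3 = 8 - 1*12 = 8 - 12 = -4)
w(b, I) = 2 + I*(-3 + b) (w(b, I) = 2 + (b - 3)*I = 2 + (-3 + b)*I = 2 + I*(-3 + b))
P(O, m) = 256 - O
P(w(-9, y), 76) - 1*(-426900) = (256 - (2 - 3*(-4) - 4*(-9))) - 1*(-426900) = (256 - (2 + 12 + 36)) + 426900 = (256 - 1*50) + 426900 = (256 - 50) + 426900 = 206 + 426900 = 427106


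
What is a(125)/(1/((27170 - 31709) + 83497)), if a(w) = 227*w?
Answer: 2240433250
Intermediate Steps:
a(125)/(1/((27170 - 31709) + 83497)) = (227*125)/(1/((27170 - 31709) + 83497)) = 28375/(1/(-4539 + 83497)) = 28375/(1/78958) = 28375*78958 = 2240433250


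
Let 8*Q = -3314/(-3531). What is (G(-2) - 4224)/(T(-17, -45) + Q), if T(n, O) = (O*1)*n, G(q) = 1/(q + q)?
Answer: -59663307/10806517 ≈ -5.5210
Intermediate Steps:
Q = 1657/14124 (Q = (-3314/(-3531))/8 = (-3314*(-1/3531))/8 = (⅛)*(3314/3531) = 1657/14124 ≈ 0.11732)
G(q) = 1/(2*q)
T(n, O) = O*n
(G(-2) - 4224)/(T(-17, -45) + Q) = ((½)/(-2) - 4224)/(-45*(-17) + 1657/14124) = ((½)*(-½) - 4224)/(765 + 1657/14124) = (-¼ - 4224)/(10806517/14124) = -16897/4*14124/10806517 = -59663307/10806517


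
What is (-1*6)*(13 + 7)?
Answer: -120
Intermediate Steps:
(-1*6)*(13 + 7) = -6*20 = -120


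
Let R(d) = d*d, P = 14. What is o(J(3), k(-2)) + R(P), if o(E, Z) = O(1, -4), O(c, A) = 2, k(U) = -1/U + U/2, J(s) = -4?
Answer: 198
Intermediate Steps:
k(U) = U/2 - 1/U (k(U) = -1/U + U*(½) = -1/U + U/2 = U/2 - 1/U)
o(E, Z) = 2
R(d) = d²
o(J(3), k(-2)) + R(P) = 2 + 14² = 2 + 196 = 198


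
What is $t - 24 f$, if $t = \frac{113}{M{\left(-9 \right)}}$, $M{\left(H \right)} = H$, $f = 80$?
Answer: $- \frac{17393}{9} \approx -1932.6$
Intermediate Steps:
$t = - \frac{113}{9}$ ($t = \frac{113}{-9} = 113 \left(- \frac{1}{9}\right) = - \frac{113}{9} \approx -12.556$)
$t - 24 f = - \frac{113}{9} - 1920 = - \frac{17393}{9}$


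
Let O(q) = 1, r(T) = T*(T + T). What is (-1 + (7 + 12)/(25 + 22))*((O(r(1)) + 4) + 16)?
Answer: -588/47 ≈ -12.511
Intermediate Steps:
r(T) = 2*T**2 (r(T) = T*(2*T) = 2*T**2)
(-1 + (7 + 12)/(25 + 22))*((O(r(1)) + 4) + 16) = (-1 + (7 + 12)/(25 + 22))*((1 + 4) + 16) = (-1 + 19/47)*(5 + 16) = (-1 + 19*(1/47))*21 = (-1 + 19/47)*21 = -28/47*21 = -588/47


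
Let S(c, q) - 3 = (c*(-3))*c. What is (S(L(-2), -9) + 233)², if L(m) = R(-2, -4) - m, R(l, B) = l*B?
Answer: 4096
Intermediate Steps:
R(l, B) = B*l
L(m) = 8 - m (L(m) = -4*(-2) - m = 8 - m)
S(c, q) = 3 - 3*c² (S(c, q) = 3 + (c*(-3))*c = 3 + (-3*c)*c = 3 - 3*c²)
(S(L(-2), -9) + 233)² = ((3 - 3*(8 - 1*(-2))²) + 233)² = ((3 - 3*(8 + 2)²) + 233)² = ((3 - 3*10²) + 233)² = ((3 - 3*100) + 233)² = ((3 - 300) + 233)² = (-297 + 233)² = (-64)² = 4096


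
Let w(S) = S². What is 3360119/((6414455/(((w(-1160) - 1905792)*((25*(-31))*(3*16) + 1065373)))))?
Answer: -1935342152706176704/6414455 ≈ -3.0172e+11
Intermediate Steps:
3360119/((6414455/(((w(-1160) - 1905792)*((25*(-31))*(3*16) + 1065373))))) = 3360119/((6414455/((((-1160)² - 1905792)*((25*(-31))*(3*16) + 1065373))))) = 3360119/((6414455/(((1345600 - 1905792)*(-775*48 + 1065373))))) = 3360119/((6414455/((-560192*(-37200 + 1065373))))) = 3360119/((6414455/((-560192*1028173)))) = 3360119/((6414455/(-575974289216))) = 3360119/((6414455*(-1/575974289216))) = 3360119/(-6414455/575974289216) = 3360119*(-575974289216/6414455) = -1935342152706176704/6414455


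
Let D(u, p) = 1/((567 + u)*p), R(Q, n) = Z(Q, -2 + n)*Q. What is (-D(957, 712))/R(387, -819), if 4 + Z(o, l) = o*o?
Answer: -1/62890675071840 ≈ -1.5901e-14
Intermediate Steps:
Z(o, l) = -4 + o² (Z(o, l) = -4 + o*o = -4 + o²)
R(Q, n) = Q*(-4 + Q²) (R(Q, n) = (-4 + Q²)*Q = Q*(-4 + Q²))
D(u, p) = 1/(p*(567 + u))
(-D(957, 712))/R(387, -819) = (-1/(712*(567 + 957)))/((387*(-4 + 387²))) = (-1/(712*1524))/((387*(-4 + 149769))) = (-1/(712*1524))/((387*149765)) = -1*1/1085088/57959055 = -1/1085088*1/57959055 = -1/62890675071840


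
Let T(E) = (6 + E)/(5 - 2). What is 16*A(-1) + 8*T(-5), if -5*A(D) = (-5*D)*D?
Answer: 56/3 ≈ 18.667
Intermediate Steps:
T(E) = 2 + E/3 (T(E) = (6 + E)/3 = (6 + E)*(⅓) = 2 + E/3)
A(D) = D² (A(D) = -(-5*D)*D/5 = -(-1)*D² = D²)
16*A(-1) + 8*T(-5) = 16*(-1)² + 8*(2 + (⅓)*(-5)) = 16*1 + 8*(2 - 5/3) = 16 + 8*(⅓) = 16 + 8/3 = 56/3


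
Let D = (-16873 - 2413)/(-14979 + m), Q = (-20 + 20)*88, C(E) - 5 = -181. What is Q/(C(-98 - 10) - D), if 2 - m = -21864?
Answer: 0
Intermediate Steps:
C(E) = -176 (C(E) = 5 - 181 = -176)
m = 21866 (m = 2 - 1*(-21864) = 2 + 21864 = 21866)
Q = 0 (Q = 0*88 = 0)
D = -19286/6887 (D = (-16873 - 2413)/(-14979 + 21866) = -19286/6887 ≈ -2.8004)
Q/(C(-98 - 10) - D) = 0/(-176 - 1*(-19286/6887)) = 0/(-176 + 19286/6887) = 0/(-1192826/6887) = 0*(-6887/1192826) = 0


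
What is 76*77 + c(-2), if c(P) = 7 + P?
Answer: 5857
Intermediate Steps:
76*77 + c(-2) = 76*77 + (7 - 2) = 5852 + 5 = 5857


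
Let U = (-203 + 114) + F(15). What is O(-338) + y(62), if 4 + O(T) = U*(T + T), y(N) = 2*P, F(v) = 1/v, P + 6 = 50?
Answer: 903044/15 ≈ 60203.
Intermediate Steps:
P = 44 (P = -6 + 50 = 44)
F(v) = 1/v
U = -1334/15 (U = (-203 + 114) + 1/15 = -89 + 1/15 = -1334/15 ≈ -88.933)
y(N) = 88 (y(N) = 2*44 = 88)
O(T) = -4 - 2668*T/15 (O(T) = -4 - 1334*(T + T)/15 = -4 - 2668*T/15)
O(-338) + y(62) = (-4 - 2668/15*(-338)) + 88 = (-4 + 901784/15) + 88 = 901724/15 + 88 = 903044/15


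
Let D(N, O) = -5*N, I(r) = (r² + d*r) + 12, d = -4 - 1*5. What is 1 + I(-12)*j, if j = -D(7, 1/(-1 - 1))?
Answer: 9241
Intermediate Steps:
d = -9 (d = -4 - 5 = -9)
I(r) = 12 + r² - 9*r (I(r) = (r² - 9*r) + 12 = 12 + r² - 9*r)
j = 35 (j = -(-5)*7 = -1*(-35) = 35)
1 + I(-12)*j = 1 + (12 + (-12)² - 9*(-12))*35 = 1 + (12 + 144 + 108)*35 = 1 + 264*35 = 1 + 9240 = 9241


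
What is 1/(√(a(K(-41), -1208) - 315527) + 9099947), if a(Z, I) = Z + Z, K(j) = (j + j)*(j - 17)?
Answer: 9099947/82809035708824 - I*√306015/82809035708824 ≈ 1.0989e-7 - 6.6803e-12*I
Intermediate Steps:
K(j) = 2*j*(-17 + j) (K(j) = (2*j)*(-17 + j) = 2*j*(-17 + j))
a(Z, I) = 2*Z
1/(√(a(K(-41), -1208) - 315527) + 9099947) = 1/(√(2*(2*(-41)*(-17 - 41)) - 315527) + 9099947) = 1/(√(2*(2*(-41)*(-58)) - 315527) + 9099947) = 1/(√(2*4756 - 315527) + 9099947) = 1/(√(9512 - 315527) + 9099947) = 1/(√(-306015) + 9099947) = 1/(I*√306015 + 9099947) = 1/(9099947 + I*√306015)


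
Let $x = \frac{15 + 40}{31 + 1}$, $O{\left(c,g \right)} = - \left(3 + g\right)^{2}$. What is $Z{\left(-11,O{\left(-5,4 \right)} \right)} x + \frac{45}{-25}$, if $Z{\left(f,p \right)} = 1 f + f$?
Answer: $- \frac{3169}{80} \approx -39.612$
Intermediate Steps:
$x = \frac{55}{32} \approx 1.7188$
$Z{\left(f,p \right)} = 2 f$ ($Z{\left(f,p \right)} = f + f = 2 f$)
$Z{\left(-11,O{\left(-5,4 \right)} \right)} x + \frac{45}{-25} = 2 \left(-11\right) \frac{55}{32} + \frac{45}{-25} = \left(-22\right) \frac{55}{32} + 45 \left(- \frac{1}{25}\right) = - \frac{605}{16} - \frac{9}{5} = - \frac{3169}{80}$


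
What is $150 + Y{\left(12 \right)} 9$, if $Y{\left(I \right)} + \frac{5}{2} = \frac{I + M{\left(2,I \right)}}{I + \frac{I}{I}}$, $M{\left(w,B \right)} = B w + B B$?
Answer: $\frac{6555}{26} \approx 252.12$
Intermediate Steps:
$M{\left(w,B \right)} = B^{2} + B w$ ($M{\left(w,B \right)} = B w + B^{2} = B^{2} + B w$)
$Y{\left(I \right)} = - \frac{5}{2} + \frac{I + I \left(2 + I\right)}{1 + I}$ ($Y{\left(I \right)} = - \frac{5}{2} + \frac{I + I \left(I + 2\right)}{I + \frac{I}{I}} = - \frac{5}{2} + \frac{I + I \left(2 + I\right)}{I + 1} = - \frac{5}{2} + \frac{I + I \left(2 + I\right)}{1 + I}$)
$150 + Y{\left(12 \right)} 9 = 150 + \frac{-5 + 12 + 2 \cdot 12^{2}}{2 \left(1 + 12\right)} 9 = 150 + \frac{-5 + 12 + 2 \cdot 144}{2 \cdot 13} \cdot 9 = 150 + \frac{1}{2} \cdot \frac{1}{13} \left(-5 + 12 + 288\right) 9 = 150 + \frac{1}{2} \cdot \frac{1}{13} \cdot 295 \cdot 9 = 150 + \frac{295}{26} \cdot 9 = 150 + \frac{2655}{26} = \frac{6555}{26}$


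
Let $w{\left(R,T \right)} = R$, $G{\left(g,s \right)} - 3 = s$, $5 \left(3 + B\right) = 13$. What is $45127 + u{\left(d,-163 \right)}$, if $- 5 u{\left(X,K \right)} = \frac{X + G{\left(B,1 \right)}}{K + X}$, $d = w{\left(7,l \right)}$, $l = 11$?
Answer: $\frac{35199071}{780} \approx 45127.0$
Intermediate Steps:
$B = - \frac{2}{5}$ ($B = -3 + \frac{1}{5} \cdot 13 = -3 + \frac{13}{5} = - \frac{2}{5} \approx -0.4$)
$G{\left(g,s \right)} = 3 + s$
$d = 7$
$u{\left(X,K \right)} = - \frac{4 + X}{5 \left(K + X\right)}$ ($u{\left(X,K \right)} = - \frac{\left(X + \left(3 + 1\right)\right) \frac{1}{K + X}}{5} = - \frac{\left(X + 4\right) \frac{1}{K + X}}{5} = - \frac{\left(4 + X\right) \frac{1}{K + X}}{5} = - \frac{\frac{1}{K + X} \left(4 + X\right)}{5} = - \frac{4 + X}{5 \left(K + X\right)}$)
$45127 + u{\left(d,-163 \right)} = 45127 + \frac{-4 - 7}{5 \left(-163 + 7\right)} = 45127 + \frac{-4 - 7}{5 \left(-156\right)} = 45127 + \frac{1}{5} \left(- \frac{1}{156}\right) \left(-11\right) = 45127 + \frac{11}{780} = \frac{35199071}{780}$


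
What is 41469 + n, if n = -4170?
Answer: 37299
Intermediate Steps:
41469 + n = 41469 - 4170 = 37299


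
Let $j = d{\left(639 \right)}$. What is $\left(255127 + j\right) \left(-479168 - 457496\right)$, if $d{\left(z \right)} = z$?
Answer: $-239566804624$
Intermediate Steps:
$j = 639$
$\left(255127 + j\right) \left(-479168 - 457496\right) = \left(255127 + 639\right) \left(-479168 - 457496\right) = 255766 \left(-936664\right) = -239566804624$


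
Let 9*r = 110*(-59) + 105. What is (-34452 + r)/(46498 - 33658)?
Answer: -316453/115560 ≈ -2.7384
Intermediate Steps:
r = -6385/9 (r = (110*(-59) + 105)/9 = (-6490 + 105)/9 = (1/9)*(-6385) = -6385/9 ≈ -709.44)
(-34452 + r)/(46498 - 33658) = (-34452 - 6385/9)/(46498 - 33658) = -316453/9/12840 = -316453/9*1/12840 = -316453/115560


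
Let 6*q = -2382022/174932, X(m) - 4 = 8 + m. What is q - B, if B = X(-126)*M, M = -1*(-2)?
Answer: 118462477/524796 ≈ 225.73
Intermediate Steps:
X(m) = 12 + m (X(m) = 4 + (8 + m) = 12 + m)
q = -1191011/524796 (q = (-2382022/174932)/6 = (-1*1191011/87466)/6 = (1/6)*(-1191011/87466) = -1191011/524796 ≈ -2.2695)
M = 2
B = -228 (B = (12 - 126)*2 = -114*2 = -228)
q - B = -1191011/524796 - 1*(-228) = -1191011/524796 + 228 = 118462477/524796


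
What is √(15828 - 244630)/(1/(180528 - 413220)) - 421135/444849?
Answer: -421135/444849 - 232692*I*√228802 ≈ -0.94669 - 1.113e+8*I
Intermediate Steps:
√(15828 - 244630)/(1/(180528 - 413220)) - 421135/444849 = √(-228802)/(1/(-232692)) - 421135*1/444849 = (I*√228802)/(-1/232692) - 421135/444849 = (I*√228802)*(-232692) - 421135/444849 = -232692*I*√228802 - 421135/444849 = -421135/444849 - 232692*I*√228802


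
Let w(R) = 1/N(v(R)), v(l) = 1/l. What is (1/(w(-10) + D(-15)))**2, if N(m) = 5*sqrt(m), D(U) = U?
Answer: 25/(75 + I*sqrt(10))**2 ≈ 0.0044208 - 0.00037346*I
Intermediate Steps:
w(R) = 1/(5*sqrt(1/R))
(1/(w(-10) + D(-15)))**2 = (1/(1/(5*sqrt(1/(-10))) - 15))**2 = (1/(1/(5*sqrt(-1/10)) - 15))**2 = (1/((-I*sqrt(10))/5 - 15))**2 = (1/(-I*sqrt(10)/5 - 15))**2 = (1/(-15 - I*sqrt(10)/5))**2 = (-15 - I*sqrt(10)/5)**(-2)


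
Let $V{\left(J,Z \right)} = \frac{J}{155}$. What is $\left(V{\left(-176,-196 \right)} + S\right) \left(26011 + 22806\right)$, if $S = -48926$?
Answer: $- \frac{370213775802}{155} \approx -2.3885 \cdot 10^{9}$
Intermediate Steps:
$V{\left(J,Z \right)} = \frac{J}{155}$ ($V{\left(J,Z \right)} = J \frac{1}{155} = \frac{J}{155}$)
$\left(V{\left(-176,-196 \right)} + S\right) \left(26011 + 22806\right) = \left(\frac{1}{155} \left(-176\right) - 48926\right) \left(26011 + 22806\right) = \left(- \frac{176}{155} - 48926\right) 48817 = \left(- \frac{7583706}{155}\right) 48817 = - \frac{370213775802}{155}$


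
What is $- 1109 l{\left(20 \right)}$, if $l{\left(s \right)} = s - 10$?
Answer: $-11090$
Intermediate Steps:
$l{\left(s \right)} = -10 + s$ ($l{\left(s \right)} = s - 10 = -10 + s$)
$- 1109 l{\left(20 \right)} = - 1109 \left(-10 + 20\right) = \left(-1109\right) 10 = -11090$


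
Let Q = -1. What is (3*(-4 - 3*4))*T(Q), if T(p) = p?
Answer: 48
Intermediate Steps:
(3*(-4 - 3*4))*T(Q) = (3*(-4 - 3*4))*(-1) = (3*(-4 - 12))*(-1) = (3*(-16))*(-1) = -48*(-1) = 48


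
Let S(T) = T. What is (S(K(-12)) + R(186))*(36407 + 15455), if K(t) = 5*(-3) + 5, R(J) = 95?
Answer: 4408270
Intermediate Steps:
K(t) = -10 (K(t) = -15 + 5 = -10)
(S(K(-12)) + R(186))*(36407 + 15455) = (-10 + 95)*(36407 + 15455) = 85*51862 = 4408270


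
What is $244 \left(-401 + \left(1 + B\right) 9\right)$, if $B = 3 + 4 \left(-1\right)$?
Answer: $-97844$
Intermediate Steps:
$B = -1$ ($B = 3 - 4 = -1$)
$244 \left(-401 + \left(1 + B\right) 9\right) = 244 \left(-401 + \left(1 - 1\right) 9\right) = 244 \left(-401 + 0 \cdot 9\right) = 244 \left(-401 + 0\right) = 244 \left(-401\right) = -97844$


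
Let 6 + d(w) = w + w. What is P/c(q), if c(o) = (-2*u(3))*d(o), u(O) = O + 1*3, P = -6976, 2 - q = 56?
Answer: -872/171 ≈ -5.0994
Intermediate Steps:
d(w) = -6 + 2*w (d(w) = -6 + (w + w) = -6 + 2*w)
q = -54 (q = 2 - 1*56 = 2 - 56 = -54)
u(O) = 3 + O (u(O) = O + 3 = 3 + O)
c(o) = 72 - 24*o (c(o) = (-2*(3 + 3))*(-6 + 2*o) = (-2*6)*(-6 + 2*o) = -12*(-6 + 2*o) = 72 - 24*o)
P/c(q) = -6976/(72 - 24*(-54)) = -6976/(72 + 1296) = -6976/1368 = -6976*1/1368 = -872/171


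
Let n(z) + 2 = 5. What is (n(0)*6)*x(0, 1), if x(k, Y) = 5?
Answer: 90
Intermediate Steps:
n(z) = 3 (n(z) = -2 + 5 = 3)
(n(0)*6)*x(0, 1) = (3*6)*5 = 18*5 = 90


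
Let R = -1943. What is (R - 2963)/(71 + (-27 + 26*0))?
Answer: -223/2 ≈ -111.50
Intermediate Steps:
(R - 2963)/(71 + (-27 + 26*0)) = (-1943 - 2963)/(71 + (-27 + 26*0)) = -4906/(71 + (-27 + 0)) = -4906/(71 - 27) = -4906/44 = -4906*1/44 = -223/2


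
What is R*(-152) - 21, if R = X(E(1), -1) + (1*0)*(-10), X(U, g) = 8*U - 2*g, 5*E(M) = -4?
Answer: 3239/5 ≈ 647.80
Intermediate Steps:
E(M) = -⅘ (E(M) = (⅕)*(-4) = -⅘)
X(U, g) = -2*g + 8*U
R = -22/5 (R = (-2*(-1) + 8*(-⅘)) + (1*0)*(-10) = (2 - 32/5) + 0*(-10) = -22/5 + 0 = -22/5 ≈ -4.4000)
R*(-152) - 21 = -22/5*(-152) - 21 = 3344/5 - 21 = 3239/5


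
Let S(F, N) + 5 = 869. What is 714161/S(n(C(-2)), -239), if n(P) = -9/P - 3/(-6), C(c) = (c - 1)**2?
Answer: 714161/864 ≈ 826.58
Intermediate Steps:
C(c) = (-1 + c)**2
n(P) = 1/2 - 9/P (n(P) = -9/P - 3*(-1/6) = -9/P + 1/2 = 1/2 - 9/P)
S(F, N) = 864 (S(F, N) = -5 + 869 = 864)
714161/S(n(C(-2)), -239) = 714161/864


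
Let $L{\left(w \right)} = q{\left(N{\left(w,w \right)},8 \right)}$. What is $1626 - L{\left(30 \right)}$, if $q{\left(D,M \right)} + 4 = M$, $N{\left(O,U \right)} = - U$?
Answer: $1622$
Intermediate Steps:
$q{\left(D,M \right)} = -4 + M$
$L{\left(w \right)} = 4$ ($L{\left(w \right)} = -4 + 8 = 4$)
$1626 - L{\left(30 \right)} = 1626 - 4 = 1622$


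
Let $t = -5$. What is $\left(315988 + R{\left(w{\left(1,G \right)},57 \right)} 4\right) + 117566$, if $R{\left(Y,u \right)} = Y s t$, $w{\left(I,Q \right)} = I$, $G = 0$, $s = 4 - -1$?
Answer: $433454$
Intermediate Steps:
$s = 5$ ($s = 4 + 1 = 5$)
$R{\left(Y,u \right)} = - 25 Y$ ($R{\left(Y,u \right)} = Y 5 \left(-5\right) = 5 Y \left(-5\right) = - 25 Y$)
$\left(315988 + R{\left(w{\left(1,G \right)},57 \right)} 4\right) + 117566 = \left(315988 + \left(-25\right) 1 \cdot 4\right) + 117566 = \left(315988 - 100\right) + 117566 = 315888 + 117566 = 433454$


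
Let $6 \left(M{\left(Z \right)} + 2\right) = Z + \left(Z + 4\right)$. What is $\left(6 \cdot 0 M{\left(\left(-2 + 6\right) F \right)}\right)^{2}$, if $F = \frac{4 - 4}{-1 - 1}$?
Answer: $0$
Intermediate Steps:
$F = 0$ ($F = \frac{0}{-2} = 0 \left(- \frac{1}{2}\right) = 0$)
$M{\left(Z \right)} = - \frac{4}{3} + \frac{Z}{3}$ ($M{\left(Z \right)} = -2 + \frac{Z + \left(Z + 4\right)}{6} = -2 + \frac{Z + \left(4 + Z\right)}{6} = -2 + \frac{4 + 2 Z}{6} = -2 + \left(\frac{2}{3} + \frac{Z}{3}\right) = - \frac{4}{3} + \frac{Z}{3}$)
$\left(6 \cdot 0 M{\left(\left(-2 + 6\right) F \right)}\right)^{2} = \left(6 \cdot 0 \left(- \frac{4}{3} + \frac{\left(-2 + 6\right) 0}{3}\right)\right)^{2} = \left(0 \left(- \frac{4}{3} + \frac{4 \cdot 0}{3}\right)\right)^{2} = \left(0 \left(- \frac{4}{3} + \frac{1}{3} \cdot 0\right)\right)^{2} = \left(0 \left(- \frac{4}{3} + 0\right)\right)^{2} = \left(0 \left(- \frac{4}{3}\right)\right)^{2} = 0^{2} = 0$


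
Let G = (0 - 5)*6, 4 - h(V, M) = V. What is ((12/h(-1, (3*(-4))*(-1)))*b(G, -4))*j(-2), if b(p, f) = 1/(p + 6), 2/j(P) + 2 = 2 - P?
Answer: -⅒ ≈ -0.10000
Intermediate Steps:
h(V, M) = 4 - V
j(P) = -2/P (j(P) = 2/(-2 + (2 - P)) = 2/((-P)) = 2*(-1/P) = -2/P)
G = -30 (G = -5*6 = -30)
b(p, f) = 1/(6 + p)
((12/h(-1, (3*(-4))*(-1)))*b(G, -4))*j(-2) = ((12/(4 - 1*(-1)))/(6 - 30))*(-2/(-2)) = ((12/(4 + 1))/(-24))*(-2*(-½)) = ((12/5)*(-1/24))*1 = -⅒*1 = -⅒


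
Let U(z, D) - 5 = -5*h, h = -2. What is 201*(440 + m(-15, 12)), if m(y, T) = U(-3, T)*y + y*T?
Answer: 7035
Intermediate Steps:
U(z, D) = 15 (U(z, D) = 5 - 5*(-2) = 5 + 10 = 15)
m(y, T) = 15*y + T*y (m(y, T) = 15*y + y*T = 15*y + T*y)
201*(440 + m(-15, 12)) = 201*(440 - 15*(15 + 12)) = 201*(440 - 15*27) = 201*(440 - 405) = 201*35 = 7035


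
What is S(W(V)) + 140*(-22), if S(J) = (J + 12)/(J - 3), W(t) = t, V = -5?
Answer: -24647/8 ≈ -3080.9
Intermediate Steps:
S(J) = (12 + J)/(-3 + J)
S(W(V)) + 140*(-22) = (12 - 5)/(-3 - 5) + 140*(-22) = 7/(-8) - 3080 = -⅛*7 - 3080 = -7/8 - 3080 = -24647/8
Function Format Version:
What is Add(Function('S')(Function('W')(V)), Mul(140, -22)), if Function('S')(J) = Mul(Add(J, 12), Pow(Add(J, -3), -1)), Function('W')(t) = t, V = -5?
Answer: Rational(-24647, 8) ≈ -3080.9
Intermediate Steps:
Function('S')(J) = Mul(Pow(Add(-3, J), -1), Add(12, J)) (Function('S')(J) = Mul(Add(12, J), Pow(Add(-3, J), -1)) = Mul(Pow(Add(-3, J), -1), Add(12, J)))
Add(Function('S')(Function('W')(V)), Mul(140, -22)) = Add(Mul(Pow(Add(-3, -5), -1), Add(12, -5)), Mul(140, -22)) = Add(Mul(Pow(-8, -1), 7), -3080) = Add(Mul(Rational(-1, 8), 7), -3080) = Add(Rational(-7, 8), -3080) = Rational(-24647, 8)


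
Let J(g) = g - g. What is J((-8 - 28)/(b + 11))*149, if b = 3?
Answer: 0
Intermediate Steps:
J(g) = 0
J((-8 - 28)/(b + 11))*149 = 0*149 = 0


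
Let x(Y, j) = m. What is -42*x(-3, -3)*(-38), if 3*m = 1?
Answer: 532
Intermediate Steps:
m = ⅓ (m = (⅓)*1 = ⅓ ≈ 0.33333)
x(Y, j) = ⅓
-42*x(-3, -3)*(-38) = -42*⅓*(-38) = -14*(-38) = 532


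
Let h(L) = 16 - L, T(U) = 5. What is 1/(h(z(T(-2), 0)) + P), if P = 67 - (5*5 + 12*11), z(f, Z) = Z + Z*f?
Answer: -1/74 ≈ -0.013514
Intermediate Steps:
P = -90 (P = 67 - (25 + 132) = 67 - 1*157 = 67 - 157 = -90)
1/(h(z(T(-2), 0)) + P) = 1/((16 - 0*(1 + 5)) - 90) = 1/((16 - 0*6) - 90) = 1/((16 - 1*0) - 90) = 1/((16 + 0) - 90) = 1/(16 - 90) = 1/(-74) = -1/74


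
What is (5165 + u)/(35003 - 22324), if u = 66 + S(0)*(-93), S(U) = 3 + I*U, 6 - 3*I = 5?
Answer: 4952/12679 ≈ 0.39057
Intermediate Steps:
I = ⅓ (I = 2 - ⅓*5 = 2 - 5/3 = ⅓ ≈ 0.33333)
S(U) = 3 + U/3
u = -213 (u = 66 + (3 + (⅓)*0)*(-93) = 66 + (3 + 0)*(-93) = 66 + 3*(-93) = 66 - 279 = -213)
(5165 + u)/(35003 - 22324) = (5165 - 213)/(35003 - 22324) = 4952/12679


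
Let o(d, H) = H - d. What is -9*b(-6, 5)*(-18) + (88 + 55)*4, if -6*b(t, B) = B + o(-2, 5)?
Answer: 248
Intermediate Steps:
b(t, B) = -7/6 - B/6 (b(t, B) = -(B + (5 - 1*(-2)))/6 = -(B + (5 + 2))/6 = -(B + 7)/6 = -(7 + B)/6 = -7/6 - B/6)
-9*b(-6, 5)*(-18) + (88 + 55)*4 = -9*(-7/6 - 1/6*5)*(-18) + (88 + 55)*4 = -9*(-7/6 - 5/6)*(-18) + 143*4 = -9*(-2)*(-18) + 572 = 18*(-18) + 572 = -324 + 572 = 248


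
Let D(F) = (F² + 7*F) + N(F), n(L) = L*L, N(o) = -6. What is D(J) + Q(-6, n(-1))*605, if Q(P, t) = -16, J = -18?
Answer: -9488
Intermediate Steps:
n(L) = L²
D(F) = -6 + F² + 7*F (D(F) = (F² + 7*F) - 6 = -6 + F² + 7*F)
D(J) + Q(-6, n(-1))*605 = (-6 + (-18)² + 7*(-18)) - 16*605 = (-6 + 324 - 126) - 9680 = 192 - 9680 = -9488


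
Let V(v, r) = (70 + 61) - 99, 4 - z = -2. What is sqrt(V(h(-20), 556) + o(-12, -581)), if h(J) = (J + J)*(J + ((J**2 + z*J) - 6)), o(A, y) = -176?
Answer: 12*I ≈ 12.0*I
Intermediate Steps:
z = 6 (z = 4 - 1*(-2) = 4 + 2 = 6)
h(J) = 2*J*(-6 + J**2 + 7*J) (h(J) = (J + J)*(J + ((J**2 + 6*J) - 6)) = (2*J)*(J + (-6 + J**2 + 6*J)) = (2*J)*(-6 + J**2 + 7*J) = 2*J*(-6 + J**2 + 7*J))
V(v, r) = 32 (V(v, r) = 131 - 99 = 32)
sqrt(V(h(-20), 556) + o(-12, -581)) = sqrt(32 - 176) = sqrt(-144) = 12*I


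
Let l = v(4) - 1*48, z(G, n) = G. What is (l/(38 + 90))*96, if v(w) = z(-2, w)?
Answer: -75/2 ≈ -37.500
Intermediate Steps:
v(w) = -2
l = -50 (l = -2 - 1*48 = -2 - 48 = -50)
(l/(38 + 90))*96 = (-50/(38 + 90))*96 = (-50/128)*96 = ((1/128)*(-50))*96 = -25/64*96 = -75/2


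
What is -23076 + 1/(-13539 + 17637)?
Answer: -94565447/4098 ≈ -23076.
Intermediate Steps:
-23076 + 1/(-13539 + 17637) = -23076 + 1/4098 = -94565447/4098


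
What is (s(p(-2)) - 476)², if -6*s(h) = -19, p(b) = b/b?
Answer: 8048569/36 ≈ 2.2357e+5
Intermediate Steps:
p(b) = 1
s(h) = 19/6 (s(h) = -⅙*(-19) = 19/6)
(s(p(-2)) - 476)² = (19/6 - 476)² = (-2837/6)² = 8048569/36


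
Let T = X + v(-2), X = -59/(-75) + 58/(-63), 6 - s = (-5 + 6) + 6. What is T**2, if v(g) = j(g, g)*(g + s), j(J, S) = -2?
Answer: 85359121/2480625 ≈ 34.410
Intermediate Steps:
s = -1 (s = 6 - ((-5 + 6) + 6) = 6 - (1 + 6) = 6 - 1*7 = 6 - 7 = -1)
X = -211/1575 (X = -59*(-1/75) + 58*(-1/63) = 59/75 - 58/63 = -211/1575 ≈ -0.13397)
v(g) = 2 - 2*g (v(g) = -2*(g - 1) = -2*(-1 + g) = 2 - 2*g)
T = 9239/1575 (T = -211/1575 + (2 - 2*(-2)) = -211/1575 + (2 + 4) = -211/1575 + 6 = 9239/1575 ≈ 5.8660)
T**2 = (9239/1575)**2 = 85359121/2480625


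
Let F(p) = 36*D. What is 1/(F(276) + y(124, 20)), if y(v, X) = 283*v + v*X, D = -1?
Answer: 1/37536 ≈ 2.6641e-5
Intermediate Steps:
y(v, X) = 283*v + X*v
F(p) = -36 (F(p) = 36*(-1) = -36)
1/(F(276) + y(124, 20)) = 1/(-36 + 124*(283 + 20)) = 1/(-36 + 124*303) = 1/(-36 + 37572) = 1/37536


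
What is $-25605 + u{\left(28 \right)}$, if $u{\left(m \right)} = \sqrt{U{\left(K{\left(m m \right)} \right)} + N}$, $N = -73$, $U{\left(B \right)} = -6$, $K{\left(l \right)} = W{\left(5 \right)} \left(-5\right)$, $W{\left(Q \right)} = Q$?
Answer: $-25605 + i \sqrt{79} \approx -25605.0 + 8.8882 i$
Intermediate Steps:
$K{\left(l \right)} = -25$ ($K{\left(l \right)} = 5 \left(-5\right) = -25$)
$u{\left(m \right)} = i \sqrt{79}$ ($u{\left(m \right)} = \sqrt{-6 - 73} = \sqrt{-79} = i \sqrt{79}$)
$-25605 + u{\left(28 \right)} = -25605 + i \sqrt{79}$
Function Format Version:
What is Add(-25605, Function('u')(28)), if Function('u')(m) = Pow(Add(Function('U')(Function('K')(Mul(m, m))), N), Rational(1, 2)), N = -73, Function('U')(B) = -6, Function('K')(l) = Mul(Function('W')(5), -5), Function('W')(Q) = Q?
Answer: Add(-25605, Mul(I, Pow(79, Rational(1, 2)))) ≈ Add(-25605., Mul(8.8882, I))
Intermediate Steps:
Function('K')(l) = -25 (Function('K')(l) = Mul(5, -5) = -25)
Function('u')(m) = Mul(I, Pow(79, Rational(1, 2))) (Function('u')(m) = Pow(Add(-6, -73), Rational(1, 2)) = Pow(-79, Rational(1, 2)) = Mul(I, Pow(79, Rational(1, 2))))
Add(-25605, Function('u')(28)) = Add(-25605, Mul(I, Pow(79, Rational(1, 2))))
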